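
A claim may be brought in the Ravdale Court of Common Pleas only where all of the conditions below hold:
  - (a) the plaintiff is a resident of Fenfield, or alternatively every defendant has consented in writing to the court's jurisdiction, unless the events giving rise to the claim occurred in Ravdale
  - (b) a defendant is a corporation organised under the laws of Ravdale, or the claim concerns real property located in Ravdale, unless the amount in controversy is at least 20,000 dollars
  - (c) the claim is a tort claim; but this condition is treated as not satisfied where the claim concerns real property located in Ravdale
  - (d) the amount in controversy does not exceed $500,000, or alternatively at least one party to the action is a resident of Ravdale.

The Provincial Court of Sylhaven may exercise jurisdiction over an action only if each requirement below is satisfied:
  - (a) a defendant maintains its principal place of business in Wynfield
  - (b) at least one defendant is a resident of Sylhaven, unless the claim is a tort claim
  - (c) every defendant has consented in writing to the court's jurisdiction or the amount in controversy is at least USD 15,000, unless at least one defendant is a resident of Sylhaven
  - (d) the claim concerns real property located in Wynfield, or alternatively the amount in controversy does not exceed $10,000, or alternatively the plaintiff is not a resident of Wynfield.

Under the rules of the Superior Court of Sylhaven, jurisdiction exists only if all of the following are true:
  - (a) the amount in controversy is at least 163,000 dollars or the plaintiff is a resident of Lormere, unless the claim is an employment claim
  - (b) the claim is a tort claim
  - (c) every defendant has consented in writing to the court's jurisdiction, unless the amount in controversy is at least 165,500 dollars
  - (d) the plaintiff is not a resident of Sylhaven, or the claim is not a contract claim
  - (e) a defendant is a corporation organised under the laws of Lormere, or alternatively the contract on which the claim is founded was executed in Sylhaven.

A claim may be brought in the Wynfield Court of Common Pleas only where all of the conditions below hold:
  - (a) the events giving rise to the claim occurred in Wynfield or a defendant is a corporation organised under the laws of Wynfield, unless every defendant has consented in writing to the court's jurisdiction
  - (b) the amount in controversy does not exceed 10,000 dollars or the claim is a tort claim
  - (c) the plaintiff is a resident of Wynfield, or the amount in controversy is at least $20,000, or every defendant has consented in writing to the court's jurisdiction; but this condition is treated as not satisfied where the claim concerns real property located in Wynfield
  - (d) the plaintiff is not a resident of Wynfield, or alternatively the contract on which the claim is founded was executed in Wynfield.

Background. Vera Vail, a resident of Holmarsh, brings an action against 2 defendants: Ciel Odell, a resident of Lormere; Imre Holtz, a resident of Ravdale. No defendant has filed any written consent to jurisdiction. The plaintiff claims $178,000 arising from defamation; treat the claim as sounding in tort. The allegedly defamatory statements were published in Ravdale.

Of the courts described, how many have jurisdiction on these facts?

1

The Ravdale Court of Common Pleas:
  (a) The plaintiff resides in Holmarsh, not Fenfield; no such written consent has been filed — every alternative fails. The proviso rescues it, though: the operative events occurred in Ravdale. Satisfied.
  (b) No defendant is a corporation; the claim does not concern real property — none of the alternatives is met. The proviso rescues it, though: the amount in controversy is $178,000, which meets the USD 20,000 floor. Met.
  (c) The claim is a tort claim. And the carve-out is inapplicable — the claim does not concern real property. Satisfied.
  (d) The amount in controversy is 178,000 dollars, within the 500,000 dollars ceiling — that alternative is enough. Condition met.
  → All conditions met; jurisdiction exists.
The Provincial Court of Sylhaven:
  (a) No defendant is a corporation. Not satisfied.
  (b) No defendant resides in Sylhaven (they reside in Lormere, Ravdale). The proviso rescues it, though: the claim is a tort claim. Satisfied.
  (c) The amount in controversy is USD 178,000, which meets the 15,000 dollars floor, which satisfies one of the alternatives. Satisfied.
  (d) The plaintiff resides in Holmarsh, which is not Wynfield — that alternative is enough. Satisfied.
  → At least one condition fails; no jurisdiction.
The Superior Court of Sylhaven:
  (a) The amount in controversy is $178,000, which meets the $163,000 floor, which satisfies one of the alternatives. Satisfied.
  (b) The claim is a tort claim. Satisfied.
  (c) No such written consent has been filed. But the amount in controversy is 178,000 dollars, which meets the USD 165,500 floor, and the 'unless' clause therefore excuses the requirement. Satisfied.
  (d) The plaintiff resides in Holmarsh, which is not Sylhaven, so one alternative holds. Satisfied.
  (e) No defendant is a corporation; no contract (and hence no place of execution) is alleged — none of the alternatives is met. Not satisfied.
  → No jurisdiction.
The Wynfield Court of Common Pleas:
  (a) The operative events occurred in Ravdale, not Wynfield; no defendant is a corporation — no alternative holds. The proviso offers no rescue either, since no such written consent has been filed. Condition not met.
  (b) The claim is a tort claim, so this disjunct is met. Condition met.
  (c) The amount in controversy is USD 178,000, which meets the $20,000 floor — that alternative is enough. And the carve-out is inapplicable — the claim does not concern real property. Condition met.
  (d) The plaintiff resides in Holmarsh, which is not Wynfield — that alternative is enough. Met.
  → Not every requirement is met — no jurisdiction.
Courts with jurisdiction: the Ravdale Court of Common Pleas — 1 in total.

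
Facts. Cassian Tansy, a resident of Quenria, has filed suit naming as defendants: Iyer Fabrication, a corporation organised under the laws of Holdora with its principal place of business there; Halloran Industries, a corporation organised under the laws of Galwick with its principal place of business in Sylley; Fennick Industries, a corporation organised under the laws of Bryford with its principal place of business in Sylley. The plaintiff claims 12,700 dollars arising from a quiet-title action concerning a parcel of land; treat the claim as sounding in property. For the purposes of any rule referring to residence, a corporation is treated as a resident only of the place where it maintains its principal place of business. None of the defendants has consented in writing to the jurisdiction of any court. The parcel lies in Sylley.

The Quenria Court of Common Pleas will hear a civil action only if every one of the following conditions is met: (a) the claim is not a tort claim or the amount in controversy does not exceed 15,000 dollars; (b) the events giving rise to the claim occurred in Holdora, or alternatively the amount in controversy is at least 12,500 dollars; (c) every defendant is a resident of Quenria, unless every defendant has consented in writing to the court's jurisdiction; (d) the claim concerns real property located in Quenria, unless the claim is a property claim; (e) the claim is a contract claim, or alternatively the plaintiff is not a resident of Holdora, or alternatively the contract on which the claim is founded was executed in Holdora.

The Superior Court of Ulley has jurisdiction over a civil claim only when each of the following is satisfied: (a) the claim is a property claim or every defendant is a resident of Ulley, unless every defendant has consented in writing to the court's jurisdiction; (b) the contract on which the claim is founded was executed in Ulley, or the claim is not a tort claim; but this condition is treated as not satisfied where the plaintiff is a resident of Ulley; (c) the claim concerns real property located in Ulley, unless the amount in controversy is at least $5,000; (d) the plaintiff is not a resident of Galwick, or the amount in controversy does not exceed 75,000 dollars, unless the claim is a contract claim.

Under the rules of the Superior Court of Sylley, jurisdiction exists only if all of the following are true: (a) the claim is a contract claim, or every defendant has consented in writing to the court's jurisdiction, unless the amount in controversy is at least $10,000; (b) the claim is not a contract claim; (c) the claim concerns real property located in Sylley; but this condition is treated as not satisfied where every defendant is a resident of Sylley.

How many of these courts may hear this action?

2

The Quenria Court of Common Pleas:
  (a) The claim is a property claim, not a tort claim, so one alternative holds. Met.
  (b) The amount in controversy is 12,700 dollars, which meets the $12,500 floor — that alternative is enough. Met.
  (c) The defendants reside as follows — Iyer Fabrication in Holdora, Halloran Industries in Sylley, Fennick Industries in Sylley — not all in Quenria. The proviso offers no rescue either, since no such written consent has been filed. Not met.
  (d) The property lies in Sylley, not Quenria. But the claim is a property claim, and the 'unless' clause therefore excuses the requirement. Satisfied.
  (e) The plaintiff resides in Quenria, which is not Holdora, so this disjunct is met. Met.
  → At least one condition fails; no jurisdiction.
The Superior Court of Ulley:
  (a) The claim is a property claim, so one alternative holds. Condition met.
  (b) The claim is a property claim, not a tort claim — that alternative is enough. And the carve-out is inapplicable — the plaintiff resides in Quenria, not Ulley. Met.
  (c) The property lies in Sylley, not Ulley. The proviso rescues it, though: the amount in controversy is 12,700 dollars, which meets the $5,000 floor. Satisfied.
  (d) The plaintiff resides in Quenria, which is not Galwick — that alternative is enough. Met.
  → Jurisdiction lies.
The Superior Court of Sylley:
  (a) The claim is a property claim, not a contract claim; no such written consent has been filed — none of the alternatives is met. But the amount in controversy is $12,700, which meets the 10,000 dollars floor, and the 'unless' clause therefore excuses the requirement. Satisfied.
  (b) The claim is a property claim, not a contract claim. Met.
  (c) The property lies in Sylley. And the carve-out is inapplicable — the defendants reside as follows — Iyer Fabrication in Holdora, Halloran Industries in Sylley, Fennick Industries in Sylley — not all in Sylley. Condition met.
  → Every requirement is satisfied — jurisdiction.
Courts with jurisdiction: the Superior Court of Ulley, the Superior Court of Sylley — 2 in total.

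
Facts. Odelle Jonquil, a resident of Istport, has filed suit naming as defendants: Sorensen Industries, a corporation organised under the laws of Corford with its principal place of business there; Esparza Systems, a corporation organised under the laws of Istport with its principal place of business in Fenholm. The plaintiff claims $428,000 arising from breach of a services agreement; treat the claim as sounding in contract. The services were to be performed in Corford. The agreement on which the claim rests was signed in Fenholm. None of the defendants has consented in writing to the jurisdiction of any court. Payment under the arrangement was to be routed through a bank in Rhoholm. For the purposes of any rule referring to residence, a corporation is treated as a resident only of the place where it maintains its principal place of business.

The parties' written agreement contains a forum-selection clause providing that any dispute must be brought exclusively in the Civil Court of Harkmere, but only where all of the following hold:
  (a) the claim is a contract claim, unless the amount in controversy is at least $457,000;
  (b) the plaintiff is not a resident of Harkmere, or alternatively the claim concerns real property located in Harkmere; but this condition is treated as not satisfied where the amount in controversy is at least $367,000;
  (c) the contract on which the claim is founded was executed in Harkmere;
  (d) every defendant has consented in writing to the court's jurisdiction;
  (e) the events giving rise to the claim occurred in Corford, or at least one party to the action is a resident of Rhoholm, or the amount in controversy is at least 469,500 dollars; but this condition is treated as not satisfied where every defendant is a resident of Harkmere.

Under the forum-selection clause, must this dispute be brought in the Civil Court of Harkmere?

No

The Civil Court of Harkmere:
  (a) The claim is a contract claim. Condition met.
  (b) The plaintiff resides in Istport, which is not Harkmere, so one alternative holds. But the carve-out bites: the amount in controversy is $428,000, which meets the 367,000 dollars floor. Condition not met.
  (c) The contract was executed in Fenholm, not Harkmere. Not met.
  (d) No such written consent has been filed. Fails.
  (e) The operative events occurred in Corford — that alternative is enough. And the carve-out is inapplicable — the defendants reside as follows — Sorensen Industries in Corford, Esparza Systems in Fenholm — not all in Harkmere. Condition met.
  → The clause does not apply.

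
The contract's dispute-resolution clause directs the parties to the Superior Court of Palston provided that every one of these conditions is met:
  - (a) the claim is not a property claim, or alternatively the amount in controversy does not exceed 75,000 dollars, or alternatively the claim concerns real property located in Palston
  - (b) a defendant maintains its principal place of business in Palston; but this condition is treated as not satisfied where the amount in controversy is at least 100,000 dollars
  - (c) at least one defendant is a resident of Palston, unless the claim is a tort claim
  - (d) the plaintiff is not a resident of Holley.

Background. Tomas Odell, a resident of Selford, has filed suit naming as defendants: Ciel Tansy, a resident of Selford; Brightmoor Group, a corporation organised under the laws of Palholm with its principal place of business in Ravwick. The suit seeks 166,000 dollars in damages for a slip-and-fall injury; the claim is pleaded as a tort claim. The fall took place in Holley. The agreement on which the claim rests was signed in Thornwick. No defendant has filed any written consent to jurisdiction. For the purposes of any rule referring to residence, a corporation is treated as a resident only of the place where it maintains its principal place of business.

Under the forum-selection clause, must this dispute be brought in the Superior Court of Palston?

No

The Superior Court of Palston:
  (a) The claim is a tort claim, not a property claim, so one alternative holds. Met.
  (b) The corporate defendant(s) have their principal place of business in Ravwick, not Palston. Not met.
  (c) No defendant resides in Palston (they reside in Selford, Ravwick). However, the claim is a tort claim, so the 'unless' proviso supplies this condition. Met.
  (d) The plaintiff resides in Selford, which is not Holley. Met.
  → The clause does not apply.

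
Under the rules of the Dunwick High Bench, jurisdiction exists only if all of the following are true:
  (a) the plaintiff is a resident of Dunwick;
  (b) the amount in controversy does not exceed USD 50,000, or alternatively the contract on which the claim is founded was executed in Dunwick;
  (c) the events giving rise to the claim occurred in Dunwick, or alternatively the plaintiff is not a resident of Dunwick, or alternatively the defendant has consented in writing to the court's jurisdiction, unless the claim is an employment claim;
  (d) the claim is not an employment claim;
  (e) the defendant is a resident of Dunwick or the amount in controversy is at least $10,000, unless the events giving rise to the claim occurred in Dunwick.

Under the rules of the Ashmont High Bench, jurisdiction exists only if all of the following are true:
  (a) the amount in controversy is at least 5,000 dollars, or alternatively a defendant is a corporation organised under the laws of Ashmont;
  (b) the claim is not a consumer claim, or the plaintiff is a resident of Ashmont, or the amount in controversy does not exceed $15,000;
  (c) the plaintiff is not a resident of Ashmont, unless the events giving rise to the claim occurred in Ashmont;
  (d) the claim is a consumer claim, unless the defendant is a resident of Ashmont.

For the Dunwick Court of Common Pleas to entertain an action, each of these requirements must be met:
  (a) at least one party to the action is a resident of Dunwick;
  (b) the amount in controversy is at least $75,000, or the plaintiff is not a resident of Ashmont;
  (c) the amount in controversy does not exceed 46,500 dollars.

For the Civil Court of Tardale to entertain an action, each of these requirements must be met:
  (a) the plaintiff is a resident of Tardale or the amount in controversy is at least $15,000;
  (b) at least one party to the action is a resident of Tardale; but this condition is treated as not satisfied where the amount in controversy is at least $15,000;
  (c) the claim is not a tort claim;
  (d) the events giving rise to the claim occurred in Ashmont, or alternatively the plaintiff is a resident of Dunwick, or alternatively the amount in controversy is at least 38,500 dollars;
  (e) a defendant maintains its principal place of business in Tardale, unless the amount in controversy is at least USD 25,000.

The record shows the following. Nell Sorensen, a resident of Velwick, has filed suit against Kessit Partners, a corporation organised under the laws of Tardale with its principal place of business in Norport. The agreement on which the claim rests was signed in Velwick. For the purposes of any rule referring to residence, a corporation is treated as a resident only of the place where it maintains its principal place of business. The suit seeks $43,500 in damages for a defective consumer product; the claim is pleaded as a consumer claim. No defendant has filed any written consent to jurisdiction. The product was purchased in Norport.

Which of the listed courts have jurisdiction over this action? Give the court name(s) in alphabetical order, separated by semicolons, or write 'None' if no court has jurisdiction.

The Dunwick High Bench:
  (a) The plaintiff resides in Velwick, not Dunwick. Fails.
  (b) The amount in controversy is 43,500 dollars, within the USD 50,000 ceiling, so one alternative holds. Met.
  (c) The plaintiff resides in Velwick, which is not Dunwick, which satisfies one of the alternatives. Met.
  (d) The claim is a consumer claim, not an employment claim. Met.
  (e) The amount in controversy is USD 43,500, which meets the $10,000 floor, which satisfies one of the alternatives. Satisfied.
  → Not every requirement is met — no jurisdiction.
The Ashmont High Bench:
  (a) The amount in controversy is USD 43,500, which meets the USD 5,000 floor, which satisfies one of the alternatives. Met.
  (b) The claim is a consumer claim; the plaintiff resides in Velwick, not Ashmont; the amount in controversy is $43,500, above the $15,000 ceiling — none of the alternatives is met. Condition not met.
  (c) The plaintiff resides in Velwick, which is not Ashmont. Condition met.
  (d) The claim is a consumer claim. Condition met.
  → The court lacks jurisdiction.
The Dunwick Court of Common Pleas:
  (a) No party resides in Dunwick. Fails.
  (b) The plaintiff resides in Velwick, which is not Ashmont, which satisfies one of the alternatives. Condition met.
  (c) The amount in controversy is USD 43,500, within the 46,500 dollars ceiling. Met.
  → At least one condition fails; no jurisdiction.
The Civil Court of Tardale:
  (a) The amount in controversy is USD 43,500, which meets the $15,000 floor — that alternative is enough. Met.
  (b) No party resides in Tardale. Not satisfied.
  (c) The claim is a consumer claim, not a tort claim. Condition met.
  (d) The amount in controversy is USD 43,500, which meets the 38,500 dollars floor, so this disjunct is met. Condition met.
  (e) The corporate defendant(s) have their principal place of business in Norport, not Tardale. The proviso rescues it, though: the amount in controversy is 43,500 dollars, which meets the USD 25,000 floor. Satisfied.
  → No jurisdiction.

None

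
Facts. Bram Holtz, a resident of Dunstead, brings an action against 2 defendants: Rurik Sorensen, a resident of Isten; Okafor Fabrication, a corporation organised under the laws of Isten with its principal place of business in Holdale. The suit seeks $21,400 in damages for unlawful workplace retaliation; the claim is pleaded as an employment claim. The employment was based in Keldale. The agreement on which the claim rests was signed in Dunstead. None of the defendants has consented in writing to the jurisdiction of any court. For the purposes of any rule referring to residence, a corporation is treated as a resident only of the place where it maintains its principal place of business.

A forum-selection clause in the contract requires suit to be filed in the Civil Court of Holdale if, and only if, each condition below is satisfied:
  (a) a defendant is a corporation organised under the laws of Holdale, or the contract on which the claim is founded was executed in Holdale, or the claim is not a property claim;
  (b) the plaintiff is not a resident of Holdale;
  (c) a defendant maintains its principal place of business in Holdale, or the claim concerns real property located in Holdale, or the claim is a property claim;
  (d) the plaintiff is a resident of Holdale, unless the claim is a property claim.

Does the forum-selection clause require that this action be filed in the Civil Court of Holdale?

The Civil Court of Holdale:
  (a) The claim is an employment claim, not a property claim — that alternative is enough. Condition met.
  (b) The plaintiff resides in Dunstead, which is not Holdale. Satisfied.
  (c) Okafor Fabrication has its principal place of business in Holdale, so this disjunct is met. Satisfied.
  (d) The plaintiff resides in Dunstead, not Holdale. And the claim is an employment claim, not a property claim, so the proviso does not save it. Condition not met.
  → The clause does not apply.

No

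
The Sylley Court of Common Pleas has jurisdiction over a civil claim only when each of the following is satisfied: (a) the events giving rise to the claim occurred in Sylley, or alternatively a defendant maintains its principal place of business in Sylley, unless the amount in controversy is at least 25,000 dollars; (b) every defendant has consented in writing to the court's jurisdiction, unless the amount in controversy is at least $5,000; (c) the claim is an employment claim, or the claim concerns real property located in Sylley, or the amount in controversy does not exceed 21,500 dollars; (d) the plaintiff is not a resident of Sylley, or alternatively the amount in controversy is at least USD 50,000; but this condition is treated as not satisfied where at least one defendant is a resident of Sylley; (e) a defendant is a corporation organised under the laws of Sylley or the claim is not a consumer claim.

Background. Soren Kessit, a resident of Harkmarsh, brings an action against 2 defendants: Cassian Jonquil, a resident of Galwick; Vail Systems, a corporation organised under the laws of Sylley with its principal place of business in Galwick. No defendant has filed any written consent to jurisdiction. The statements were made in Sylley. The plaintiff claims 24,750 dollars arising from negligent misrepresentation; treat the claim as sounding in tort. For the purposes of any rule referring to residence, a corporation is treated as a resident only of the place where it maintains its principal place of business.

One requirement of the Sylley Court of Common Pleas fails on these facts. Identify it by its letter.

(c)

The Sylley Court of Common Pleas:
  (a) The operative events occurred in Sylley, so one alternative holds. Met.
  (b) No such written consent has been filed. The proviso rescues it, though: the amount in controversy is USD 24,750, which meets the USD 5,000 floor. Met.
  (c) The claim is a tort claim, not an employment claim; the claim does not concern real property; the amount in controversy is $24,750, above the 21,500 dollars ceiling — no alternative holds. Condition not met.
  (d) The plaintiff resides in Harkmarsh, which is not Sylley, so this disjunct is met. The carve-out does not apply: no defendant resides in Sylley (they reside in Galwick, Galwick). Condition met.
  (e) Vail Systems is organised under the laws of Sylley, so one alternative holds. Met.
Only condition (c) fails.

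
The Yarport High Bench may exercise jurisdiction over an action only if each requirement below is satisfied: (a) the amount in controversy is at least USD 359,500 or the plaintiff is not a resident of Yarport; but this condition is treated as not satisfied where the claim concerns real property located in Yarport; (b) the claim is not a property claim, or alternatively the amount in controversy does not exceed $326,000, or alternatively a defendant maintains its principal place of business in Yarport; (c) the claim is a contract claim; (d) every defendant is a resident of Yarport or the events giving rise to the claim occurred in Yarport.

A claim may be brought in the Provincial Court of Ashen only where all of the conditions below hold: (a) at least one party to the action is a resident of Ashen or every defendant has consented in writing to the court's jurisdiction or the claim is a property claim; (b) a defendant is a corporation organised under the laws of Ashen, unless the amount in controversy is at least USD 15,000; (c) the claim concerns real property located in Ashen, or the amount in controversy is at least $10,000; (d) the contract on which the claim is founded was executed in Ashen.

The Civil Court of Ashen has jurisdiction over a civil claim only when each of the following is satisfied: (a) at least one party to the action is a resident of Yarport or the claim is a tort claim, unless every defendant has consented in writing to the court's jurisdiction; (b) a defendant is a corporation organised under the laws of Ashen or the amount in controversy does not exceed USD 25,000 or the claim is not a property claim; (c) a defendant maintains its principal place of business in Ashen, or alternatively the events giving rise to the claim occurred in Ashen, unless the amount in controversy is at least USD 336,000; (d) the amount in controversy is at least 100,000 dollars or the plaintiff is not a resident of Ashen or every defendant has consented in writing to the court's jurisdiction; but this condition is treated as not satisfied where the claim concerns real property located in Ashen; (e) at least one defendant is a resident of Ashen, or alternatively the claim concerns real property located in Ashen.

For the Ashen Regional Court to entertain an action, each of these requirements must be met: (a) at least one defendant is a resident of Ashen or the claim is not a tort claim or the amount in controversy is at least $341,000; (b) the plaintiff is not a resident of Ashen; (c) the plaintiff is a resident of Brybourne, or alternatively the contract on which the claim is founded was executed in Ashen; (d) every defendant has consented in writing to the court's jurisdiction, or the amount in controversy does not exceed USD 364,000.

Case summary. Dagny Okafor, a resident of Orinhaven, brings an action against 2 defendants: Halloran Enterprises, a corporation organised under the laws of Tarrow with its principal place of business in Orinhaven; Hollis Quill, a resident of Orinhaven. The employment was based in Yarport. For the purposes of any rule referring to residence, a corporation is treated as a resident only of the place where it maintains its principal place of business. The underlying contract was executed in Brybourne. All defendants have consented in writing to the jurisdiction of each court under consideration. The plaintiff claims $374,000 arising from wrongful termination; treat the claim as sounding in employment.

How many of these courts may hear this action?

The Yarport High Bench:
  (a) The amount in controversy is $374,000, which meets the USD 359,500 floor, which satisfies one of the alternatives. The exception is not triggered, since the claim does not concern real property. Condition met.
  (b) The claim is an employment claim, not a property claim, so this disjunct is met. Satisfied.
  (c) The claim is an employment claim, not a contract claim. Not satisfied.
  (d) The operative events occurred in Yarport — that alternative is enough. Met.
  → At least one condition fails; no jurisdiction.
The Provincial Court of Ashen:
  (a) Every defendant has filed written consent — that alternative is enough. Met.
  (b) The corporate defendant(s) are organised in Tarrow, not Ashen. But the amount in controversy is 374,000 dollars, which meets the $15,000 floor, and the 'unless' clause therefore excuses the requirement. Satisfied.
  (c) The amount in controversy is 374,000 dollars, which meets the 10,000 dollars floor, so one alternative holds. Satisfied.
  (d) The contract was executed in Brybourne, not Ashen. Condition not met.
  → Not every requirement is met — no jurisdiction.
The Civil Court of Ashen:
  (a) No party resides in Yarport; the claim is an employment claim, not a tort claim — no alternative holds. The proviso rescues it, though: every defendant has filed written consent. Satisfied.
  (b) The claim is an employment claim, not a property claim, so one alternative holds. Met.
  (c) The corporate defendant(s) have their principal place of business in Orinhaven, not Ashen; the operative events occurred in Yarport, not Ashen — every alternative fails. However, the amount in controversy is 374,000 dollars, which meets the $336,000 floor, so the 'unless' proviso supplies this condition. Condition met.
  (d) The amount in controversy is 374,000 dollars, which meets the USD 100,000 floor, so this disjunct is met. And the carve-out is inapplicable — the claim does not concern real property. Satisfied.
  (e) No defendant resides in Ashen (they reside in Orinhaven, Orinhaven); the claim does not concern real property — none of the alternatives is met. Fails.
  → No jurisdiction.
The Ashen Regional Court:
  (a) The claim is an employment claim, not a tort claim — that alternative is enough. Met.
  (b) The plaintiff resides in Orinhaven, which is not Ashen. Met.
  (c) The plaintiff resides in Orinhaven, not Brybourne; the contract was executed in Brybourne, not Ashen — no alternative holds. Not satisfied.
  (d) Every defendant has filed written consent, which satisfies one of the alternatives. Condition met.
  → At least one condition fails; no jurisdiction.
No court satisfies all of its conditions.

0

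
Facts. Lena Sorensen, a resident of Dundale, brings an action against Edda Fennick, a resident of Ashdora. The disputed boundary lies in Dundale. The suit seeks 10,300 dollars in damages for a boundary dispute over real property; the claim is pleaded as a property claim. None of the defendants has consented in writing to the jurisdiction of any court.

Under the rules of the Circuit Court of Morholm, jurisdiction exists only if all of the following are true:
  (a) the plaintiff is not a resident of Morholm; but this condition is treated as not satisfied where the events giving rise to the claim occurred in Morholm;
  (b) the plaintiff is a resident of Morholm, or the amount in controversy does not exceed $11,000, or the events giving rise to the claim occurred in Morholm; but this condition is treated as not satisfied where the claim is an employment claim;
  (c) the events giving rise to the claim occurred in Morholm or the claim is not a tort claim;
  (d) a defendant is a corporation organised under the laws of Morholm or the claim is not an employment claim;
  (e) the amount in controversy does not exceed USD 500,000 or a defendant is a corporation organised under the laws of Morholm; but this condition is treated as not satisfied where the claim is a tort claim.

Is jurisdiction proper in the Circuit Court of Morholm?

Yes

The Circuit Court of Morholm:
  (a) The plaintiff resides in Dundale, which is not Morholm. The exception is not triggered, since the operative events occurred in Dundale, not Morholm. Satisfied.
  (b) The amount in controversy is 10,300 dollars, within the 11,000 dollars ceiling, which satisfies one of the alternatives. And the carve-out is inapplicable — the claim is a property claim, not an employment claim. Met.
  (c) The claim is a property claim, not a tort claim — that alternative is enough. Condition met.
  (d) The claim is a property claim, not an employment claim, so this disjunct is met. Satisfied.
  (e) The amount in controversy is USD 10,300, within the USD 500,000 ceiling — that alternative is enough. The carve-out does not apply: the claim is a property claim, not a tort claim. Met.
  → All conditions met; jurisdiction exists.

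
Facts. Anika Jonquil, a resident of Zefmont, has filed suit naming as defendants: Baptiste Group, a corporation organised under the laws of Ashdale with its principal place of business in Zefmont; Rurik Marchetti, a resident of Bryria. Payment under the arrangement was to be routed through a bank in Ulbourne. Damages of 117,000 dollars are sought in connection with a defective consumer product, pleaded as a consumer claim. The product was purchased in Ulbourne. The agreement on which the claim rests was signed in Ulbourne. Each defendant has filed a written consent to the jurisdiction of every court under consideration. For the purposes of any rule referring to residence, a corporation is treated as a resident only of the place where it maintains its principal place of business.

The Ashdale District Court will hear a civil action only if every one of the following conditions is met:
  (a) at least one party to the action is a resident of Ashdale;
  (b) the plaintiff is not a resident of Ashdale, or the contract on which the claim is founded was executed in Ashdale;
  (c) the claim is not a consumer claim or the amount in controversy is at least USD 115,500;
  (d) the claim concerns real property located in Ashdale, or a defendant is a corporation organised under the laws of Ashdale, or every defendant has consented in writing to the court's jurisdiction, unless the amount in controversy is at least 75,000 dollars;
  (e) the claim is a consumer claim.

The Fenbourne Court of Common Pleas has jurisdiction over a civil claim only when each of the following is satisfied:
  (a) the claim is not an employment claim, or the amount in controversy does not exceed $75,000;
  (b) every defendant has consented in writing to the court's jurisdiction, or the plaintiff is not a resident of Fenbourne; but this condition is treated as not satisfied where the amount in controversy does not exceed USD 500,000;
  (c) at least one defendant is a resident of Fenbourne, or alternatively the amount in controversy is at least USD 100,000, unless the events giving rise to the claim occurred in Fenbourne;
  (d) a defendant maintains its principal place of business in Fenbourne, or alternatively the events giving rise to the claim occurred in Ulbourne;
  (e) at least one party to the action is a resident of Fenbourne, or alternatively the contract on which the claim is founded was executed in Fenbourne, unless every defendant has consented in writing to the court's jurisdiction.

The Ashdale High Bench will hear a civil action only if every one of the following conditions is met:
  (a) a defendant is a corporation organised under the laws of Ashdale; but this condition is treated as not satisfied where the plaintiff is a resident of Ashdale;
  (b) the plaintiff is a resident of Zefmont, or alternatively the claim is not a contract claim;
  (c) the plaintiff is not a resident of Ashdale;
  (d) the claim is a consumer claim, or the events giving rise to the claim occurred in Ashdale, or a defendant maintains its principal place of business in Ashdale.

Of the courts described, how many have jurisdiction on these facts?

1

The Ashdale District Court:
  (a) No party resides in Ashdale. Condition not met.
  (b) The plaintiff resides in Zefmont, which is not Ashdale, so this disjunct is met. Condition met.
  (c) The amount in controversy is USD 117,000, which meets the USD 115,500 floor, which satisfies one of the alternatives. Satisfied.
  (d) Baptiste Group is organised under the laws of Ashdale, so this disjunct is met. Satisfied.
  (e) The claim is a consumer claim. Met.
  → At least one condition fails; no jurisdiction.
The Fenbourne Court of Common Pleas:
  (a) The claim is a consumer claim, not an employment claim — that alternative is enough. Condition met.
  (b) Every defendant has filed written consent, which satisfies one of the alternatives. But the carve-out bites: the amount in controversy is USD 117,000, within the $500,000 ceiling. Condition not met.
  (c) The amount in controversy is $117,000, which meets the $100,000 floor, which satisfies one of the alternatives. Met.
  (d) The operative events occurred in Ulbourne, which satisfies one of the alternatives. Met.
  (e) No party resides in Fenbourne; the contract was executed in Ulbourne, not Fenbourne — every alternative fails. However, every defendant has filed written consent, so the 'unless' proviso supplies this condition. Condition met.
  → No jurisdiction.
The Ashdale High Bench:
  (a) Baptiste Group is organised under the laws of Ashdale. And the carve-out is inapplicable — the plaintiff resides in Zefmont, not Ashdale. Condition met.
  (b) The plaintiff resides in Zefmont, so this disjunct is met. Met.
  (c) The plaintiff resides in Zefmont, which is not Ashdale. Met.
  (d) The claim is a consumer claim, so one alternative holds. Condition met.
  → The court has jurisdiction.
Courts with jurisdiction: the Ashdale High Bench — 1 in total.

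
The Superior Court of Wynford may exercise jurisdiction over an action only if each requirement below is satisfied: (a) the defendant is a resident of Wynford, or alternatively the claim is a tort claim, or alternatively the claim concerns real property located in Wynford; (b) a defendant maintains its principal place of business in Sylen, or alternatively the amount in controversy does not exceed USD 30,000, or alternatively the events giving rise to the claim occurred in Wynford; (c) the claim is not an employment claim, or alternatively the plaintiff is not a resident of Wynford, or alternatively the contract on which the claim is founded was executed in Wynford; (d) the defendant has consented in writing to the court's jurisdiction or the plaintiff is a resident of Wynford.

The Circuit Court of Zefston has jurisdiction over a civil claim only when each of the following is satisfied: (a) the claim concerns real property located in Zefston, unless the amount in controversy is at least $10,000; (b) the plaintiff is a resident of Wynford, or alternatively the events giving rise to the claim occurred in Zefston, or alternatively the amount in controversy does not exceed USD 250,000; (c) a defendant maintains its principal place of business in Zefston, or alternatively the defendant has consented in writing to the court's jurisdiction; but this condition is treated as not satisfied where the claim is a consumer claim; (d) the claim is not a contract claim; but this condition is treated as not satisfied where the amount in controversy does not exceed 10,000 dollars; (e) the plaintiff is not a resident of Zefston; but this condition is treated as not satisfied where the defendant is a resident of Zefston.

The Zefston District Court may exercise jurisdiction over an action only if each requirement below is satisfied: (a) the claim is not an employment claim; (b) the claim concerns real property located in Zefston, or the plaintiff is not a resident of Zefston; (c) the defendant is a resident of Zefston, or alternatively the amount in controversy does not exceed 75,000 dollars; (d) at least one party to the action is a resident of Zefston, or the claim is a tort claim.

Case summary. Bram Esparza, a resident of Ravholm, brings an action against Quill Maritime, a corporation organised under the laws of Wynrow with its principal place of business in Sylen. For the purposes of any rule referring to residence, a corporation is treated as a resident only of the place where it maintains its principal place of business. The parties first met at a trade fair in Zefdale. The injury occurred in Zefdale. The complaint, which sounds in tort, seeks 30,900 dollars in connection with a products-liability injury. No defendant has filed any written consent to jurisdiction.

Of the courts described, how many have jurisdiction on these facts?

The Superior Court of Wynford:
  (a) The claim is a tort claim — that alternative is enough. Condition met.
  (b) Quill Maritime has its principal place of business in Sylen, so one alternative holds. Condition met.
  (c) The claim is a tort claim, not an employment claim, so one alternative holds. Met.
  (d) No such written consent has been filed; the plaintiff resides in Ravholm, not Wynford — every alternative fails. Condition not met.
  → No jurisdiction.
The Circuit Court of Zefston:
  (a) The claim does not concern real property. However, the amount in controversy is USD 30,900, which meets the 10,000 dollars floor, so the 'unless' proviso supplies this condition. Met.
  (b) The amount in controversy is 30,900 dollars, within the 250,000 dollars ceiling — that alternative is enough. Satisfied.
  (c) The corporate defendant(s) have their principal place of business in Sylen, not Zefston; no such written consent has been filed — every alternative fails. Not satisfied.
  (d) The claim is a tort claim, not a contract claim. The exception is not triggered, since the amount in controversy is 30,900 dollars, above the $10,000 ceiling. Satisfied.
  (e) The plaintiff resides in Ravholm, which is not Zefston. The exception is not triggered, since the defendant resides in Sylen, not Zefston. Condition met.
  → No jurisdiction.
The Zefston District Court:
  (a) The claim is a tort claim, not an employment claim. Met.
  (b) The plaintiff resides in Ravholm, which is not Zefston — that alternative is enough. Satisfied.
  (c) The amount in controversy is 30,900 dollars, within the USD 75,000 ceiling, so this disjunct is met. Condition met.
  (d) The claim is a tort claim — that alternative is enough. Condition met.
  → All conditions met; jurisdiction exists.
Courts with jurisdiction: the Zefston District Court — 1 in total.

1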